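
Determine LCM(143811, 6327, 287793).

143811 = 3² · 19 · 29²; 6327 = 3² · 19 · 37; 287793 = 3⁴ · 11 · 17 · 19
lcm takes max exponent of each prime: 3⁴ · 11 · 17 · 19 · 29² · 37 = 8955254781

8955254781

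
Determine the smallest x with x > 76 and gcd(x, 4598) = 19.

95

Multiples of 19 above 76: 19·5, 19·6, … . Need the cofactor coprime to 4598/19 = 242.
Checking s = 5, 6, … the first with gcd(s, 242) = 1 is s = 5, giving 95.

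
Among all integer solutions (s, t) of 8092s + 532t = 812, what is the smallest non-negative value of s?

12

gcd(8092, 532) = 28 (Euclid: 8092 = 15·532 + 112; 532 = 4·112 + 84; 112 = 1·84 + 28; 84 = 3·28 + 0), and 28 | 812.
Extended Euclid: 8092·(5) + 532·(-76) = 28. Scale by 29: s₀ = 145.
General solution s = s₀ + 19k; reducing mod 19 gives s = 12 (and t = -181).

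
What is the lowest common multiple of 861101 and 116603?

5906291759

gcd first: 861101 = 7·116603 + 44880; 116603 = 2·44880 + 26843; 44880 = 1·26843 + 18037; 26843 = 1·18037 + 8806; 18037 = 2·8806 + 425; 8806 = 20·425 + 306; 425 = 1·306 + 119; 306 = 2·119 + 68; 119 = 1·68 + 51; 68 = 1·51 + 17; 51 = 3·17 + 0 → gcd = 17
lcm = 861101·116603/gcd = 100406959903/17 = 5906291759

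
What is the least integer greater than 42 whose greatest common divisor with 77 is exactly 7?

gcd(t, 77) = 7 forces 7 | t; write t = 7s. Then gcd(7s, 7·11) = 7·gcd(s, 11), so need gcd(s, 11) = 1.
7s > 42 gives s ≥ 7. The least s ≥ 7 coprime to 11 is 7, so t = 7·7 = 49.

49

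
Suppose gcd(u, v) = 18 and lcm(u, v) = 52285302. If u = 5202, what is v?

Using uv = gcd(u,v)·lcm(u,v) = 18·52285302 = 941135436, we get v = 941135436/5202 = 180918.

180918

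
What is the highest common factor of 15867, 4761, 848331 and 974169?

gcd(15867, 4761): 15867 = 3·4761 + 1584; 4761 = 3·1584 + 9; 1584 = 176·9 + 0 → 9
gcd(9, 848331): 848331 = 94259·9 + 0 → 9
gcd(9, 974169): 974169 = 108241·9 + 0 → 9

9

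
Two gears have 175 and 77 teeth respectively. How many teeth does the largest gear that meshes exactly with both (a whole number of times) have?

7

Euclid: 175 = 2·77 + 21; 77 = 3·21 + 14; 21 = 1·14 + 7; 14 = 2·7 + 0. Last nonzero remainder: 7.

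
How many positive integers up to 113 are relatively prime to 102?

Prime factors of 102: 2, 3, 17. Count integers ≤ 113 divisible by none of them.
By inclusion–exclusion: 113 − ⌊113/2⌋ − ⌊113/3⌋ − ⌊113/17⌋ + ⌊113/6⌋ + ⌊113/34⌋ + ⌊113/51⌋ − ⌊113/102⌋ = 36.

36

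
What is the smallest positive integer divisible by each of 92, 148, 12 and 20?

51060

92 = 2² · 23; 148 = 2² · 37; 12 = 2² · 3; 20 = 2² · 5
lcm takes max exponent of each prime: 2² · 3 · 5 · 23 · 37 = 51060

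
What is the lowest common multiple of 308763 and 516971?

134929431

gcd first: 516971 = 1·308763 + 208208; 308763 = 1·208208 + 100555; 208208 = 2·100555 + 7098; 100555 = 14·7098 + 1183; 7098 = 6·1183 + 0 → gcd = 1183
lcm = 308763·516971/gcd = 159621516873/1183 = 134929431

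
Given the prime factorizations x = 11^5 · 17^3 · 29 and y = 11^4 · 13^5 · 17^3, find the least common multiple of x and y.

max exponent per prime: 11^5 · 13^5 · 17^3 · 29 = 8519712690871811

8519712690871811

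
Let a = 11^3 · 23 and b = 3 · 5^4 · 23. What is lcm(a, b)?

max exponent per prime: 3 · 5^4 · 11^3 · 23 = 57399375

57399375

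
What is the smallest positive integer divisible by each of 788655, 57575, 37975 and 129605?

3039291036075

788655 = 3 · 5 · 7² · 29 · 37; 57575 = 5² · 7² · 47; 37975 = 5² · 7² · 31; 129605 = 5 · 7² · 23²
lcm takes max exponent of each prime: 3 · 5² · 7² · 23² · 29 · 31 · 37 · 47 = 3039291036075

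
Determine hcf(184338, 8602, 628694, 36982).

184338 = 2 · 3² · 7² · 11 · 19; 8602 = 2 · 11 · 17 · 23; 628694 = 2 · 11 · 17 · 41²; 36982 = 2 · 11 · 41²
gcd takes min exponent of each prime: 2 · 11 = 22

22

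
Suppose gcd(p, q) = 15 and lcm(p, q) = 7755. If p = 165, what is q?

Using pq = gcd(p,q)·lcm(p,q) = 15·7755 = 116325, we get q = 116325/165 = 705.

705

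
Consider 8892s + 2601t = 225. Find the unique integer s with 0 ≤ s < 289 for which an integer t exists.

gcd(8892, 2601) = 9 (Euclid: 8892 = 3·2601 + 1089; 2601 = 2·1089 + 423; 1089 = 2·423 + 243; 423 = 1·243 + 180; 243 = 1·180 + 63; 180 = 2·63 + 54; 63 = 1·54 + 9; 54 = 6·9 + 0), and 9 | 225.
Extended Euclid: 8892·(43) + 2601·(-147) = 9. Scale by 25: s₀ = 1075.
General solution s = s₀ + 289k; reducing mod 289 gives s = 208 (and t = -711).

208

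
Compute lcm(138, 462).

gcd first: 462 = 3·138 + 48; 138 = 2·48 + 42; 48 = 1·42 + 6; 42 = 7·6 + 0 → gcd = 6
lcm = 138·462/gcd = 63756/6 = 10626

10626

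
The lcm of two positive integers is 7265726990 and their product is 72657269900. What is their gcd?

From gcd × lcm = ab: gcd = 72657269900 / 7265726990 = 10.

10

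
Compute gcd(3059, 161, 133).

7

gcd(3059, 161): 3059 = 19·161 + 0 → 161
gcd(161, 133): 161 = 1·133 + 28; 133 = 4·28 + 21; 28 = 1·21 + 7; 21 = 3·7 + 0 → 7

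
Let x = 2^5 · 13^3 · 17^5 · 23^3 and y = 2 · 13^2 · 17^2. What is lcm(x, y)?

1214529729966176

max exponent per prime: 2^5 · 13^3 · 17^5 · 23^3 = 1214529729966176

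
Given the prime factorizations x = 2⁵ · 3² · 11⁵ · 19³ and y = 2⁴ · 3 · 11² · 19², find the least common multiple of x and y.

max exponent per prime: 2⁵ · 3² · 11⁵ · 19³ = 318138856992

318138856992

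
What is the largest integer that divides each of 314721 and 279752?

34969

Euclid: 314721 = 1·279752 + 34969; 279752 = 8·34969 + 0. Last nonzero remainder: 34969.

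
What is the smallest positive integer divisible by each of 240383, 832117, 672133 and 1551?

240383 = 11 · 13 · 41²; 832117 = 11² · 13 · 23²; 672133 = 7² · 11 · 29 · 43; 1551 = 3 · 11 · 47
lcm takes max exponent of each prime: 3 · 7² · 11² · 13 · 23² · 29 · 41² · 43 · 47 = 12051296018833071

12051296018833071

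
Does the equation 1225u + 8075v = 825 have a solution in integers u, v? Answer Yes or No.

gcd(1225, 8075): 8075 = 6·1225 + 725; 1225 = 1·725 + 500; 725 = 1·500 + 225; 500 = 2·225 + 50; 225 = 4·50 + 25; 50 = 2·25 + 0 → 25
25 divides 825, so a solution exists.

Yes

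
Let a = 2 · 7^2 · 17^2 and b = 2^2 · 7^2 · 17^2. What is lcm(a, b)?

56644

max exponent per prime: 2^2 · 7^2 · 17^2 = 56644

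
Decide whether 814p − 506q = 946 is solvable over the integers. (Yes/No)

By Bézout, 814p − 506q = 946 has integer solutions iff gcd(814, 506) | 946.
Euclid: 814 = 1·506 + 308; 506 = 1·308 + 198; 308 = 1·198 + 110; 198 = 1·110 + 88; 110 = 1·88 + 22; 88 = 4·22 + 0. gcd = 22; 946 mod 22 = 0. Yes.

Yes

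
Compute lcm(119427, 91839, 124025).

119427 = 3 · 7 · 11² · 47; 91839 = 3 · 11³ · 23; 124025 = 5² · 11² · 41
lcm takes max exponent of each prime: 3 · 5² · 7 · 11³ · 23 · 41 · 47 = 30970406775

30970406775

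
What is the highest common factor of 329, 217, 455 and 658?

7

gcd(329, 217): 329 = 1·217 + 112; 217 = 1·112 + 105; 112 = 1·105 + 7; 105 = 15·7 + 0 → 7
gcd(7, 455): 455 = 65·7 + 0 → 7
gcd(7, 658): 658 = 94·7 + 0 → 7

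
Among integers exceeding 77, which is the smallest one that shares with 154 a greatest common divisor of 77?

154 = 77·2. Any t with gcd(t, 154) = 77 is a multiple of 77, say 77s, with s coprime to 2.
Need s > 77/77, so s ≥ 2. First s ≥ 2 with gcd(s, 2) = 1 is s = 3. Thus t = 77·3 = 231.

231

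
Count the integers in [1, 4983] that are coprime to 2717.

3961

Prime factors of 2717: 11, 13, 19. Count integers ≤ 4983 divisible by none of them.
By inclusion–exclusion: 4983 − ⌊4983/11⌋ − ⌊4983/13⌋ − ⌊4983/19⌋ + ⌊4983/143⌋ + ⌊4983/209⌋ + ⌊4983/247⌋ − ⌊4983/2717⌋ = 3961.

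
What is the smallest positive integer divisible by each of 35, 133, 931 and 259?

35 = 5 · 7; 133 = 7 · 19; 931 = 7² · 19; 259 = 7 · 37
lcm takes max exponent of each prime: 5 · 7² · 19 · 37 = 172235

172235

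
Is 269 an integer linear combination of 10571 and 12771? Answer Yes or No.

No

By Bézout, 10571u + 12771v = 269 has integer solutions iff gcd(10571, 12771) | 269.
Euclid: 12771 = 1·10571 + 2200; 10571 = 4·2200 + 1771; 2200 = 1·1771 + 429; 1771 = 4·429 + 55; 429 = 7·55 + 44; 55 = 1·44 + 11; 44 = 4·11 + 0. gcd = 11; 269 mod 11 = 5. No.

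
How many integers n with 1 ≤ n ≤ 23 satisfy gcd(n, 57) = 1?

15

57 = 3·19. Inclusion–exclusion on these primes:
23 − ⌊23/3⌋ − ⌊23/19⌋ + ⌊23/57⌋ = 15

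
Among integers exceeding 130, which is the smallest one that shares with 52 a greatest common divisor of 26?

182

gcd(m, 52) = 26 forces 26 | m; write m = 26s. Then gcd(26s, 26·2) = 26·gcd(s, 2), so need gcd(s, 2) = 1.
26s > 130 gives s ≥ 6. The least s ≥ 6 coprime to 2 is 7, so m = 26·7 = 182.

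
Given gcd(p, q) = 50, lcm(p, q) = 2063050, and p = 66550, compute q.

p·q = gcd·lcm = 50·2063050 = 103152500, so q = 103152500/66550 = 1550.

1550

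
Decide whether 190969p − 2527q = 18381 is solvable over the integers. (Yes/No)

No

By Bézout, 190969p − 2527q = 18381 has integer solutions iff gcd(190969, 2527) | 18381.
Euclid: 190969 = 75·2527 + 1444; 2527 = 1·1444 + 1083; 1444 = 1·1083 + 361; 1083 = 3·361 + 0. gcd = 361; 18381 mod 361 = 331. No.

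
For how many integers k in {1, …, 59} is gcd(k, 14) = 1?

Prime factors of 14: 2, 7. Count integers ≤ 59 divisible by none of them.
By inclusion–exclusion: 59 − ⌊59/2⌋ − ⌊59/7⌋ + ⌊59/14⌋ = 26.

26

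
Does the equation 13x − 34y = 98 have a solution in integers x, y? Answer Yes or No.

Yes

gcd(13, 34): 34 = 2·13 + 8; 13 = 1·8 + 5; 8 = 1·5 + 3; 5 = 1·3 + 2; 3 = 1·2 + 1; 2 = 2·1 + 0 → 1
1 divides 98, so a solution exists.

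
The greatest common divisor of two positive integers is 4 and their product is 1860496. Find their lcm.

Since gcd(m,n)·lcm(m,n) = mn, lcm = 1860496/4 = 465124.

465124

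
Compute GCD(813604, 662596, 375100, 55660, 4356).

gcd(813604, 662596): 813604 = 1·662596 + 151008; 662596 = 4·151008 + 58564; 151008 = 2·58564 + 33880; 58564 = 1·33880 + 24684; 33880 = 1·24684 + 9196; 24684 = 2·9196 + 6292; 9196 = 1·6292 + 2904; 6292 = 2·2904 + 484; 2904 = 6·484 + 0 → 484
gcd(484, 375100): 375100 = 775·484 + 0 → 484
gcd(484, 55660): 55660 = 115·484 + 0 → 484
gcd(484, 4356): 4356 = 9·484 + 0 → 484

484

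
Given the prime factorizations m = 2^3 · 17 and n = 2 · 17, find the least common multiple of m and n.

max exponent per prime: 2^3 · 17 = 136

136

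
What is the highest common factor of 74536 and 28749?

7

Euclid: 74536 = 2·28749 + 17038; 28749 = 1·17038 + 11711; 17038 = 1·11711 + 5327; 11711 = 2·5327 + 1057; 5327 = 5·1057 + 42; 1057 = 25·42 + 7; 42 = 6·7 + 0. Last nonzero remainder: 7.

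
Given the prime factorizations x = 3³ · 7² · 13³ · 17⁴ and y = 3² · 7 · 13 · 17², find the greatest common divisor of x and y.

min exponent per shared prime: 3² · 7 · 13 · 17² = 236691

236691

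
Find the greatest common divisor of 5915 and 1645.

5915 = 5 · 7 · 13²
1645 = 5 · 7 · 47
Common: 5 · 7 = 35

35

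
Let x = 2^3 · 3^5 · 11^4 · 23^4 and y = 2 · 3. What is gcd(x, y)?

min exponent per shared prime: 2 · 3 = 6

6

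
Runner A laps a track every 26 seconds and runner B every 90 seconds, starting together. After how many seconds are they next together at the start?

1170

gcd first: 90 = 3·26 + 12; 26 = 2·12 + 2; 12 = 6·2 + 0 → gcd = 2
lcm = 26·90/gcd = 2340/2 = 1170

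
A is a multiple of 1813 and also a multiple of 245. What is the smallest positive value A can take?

9065

gcd first: 1813 = 7·245 + 98; 245 = 2·98 + 49; 98 = 2·49 + 0 → gcd = 49
lcm = 1813·245/gcd = 444185/49 = 9065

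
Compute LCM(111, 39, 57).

27417

111 = 3 · 37; 39 = 3 · 13; 57 = 3 · 19
lcm takes max exponent of each prime: 3 · 13 · 19 · 37 = 27417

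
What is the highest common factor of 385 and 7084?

77

Euclid: 7084 = 18·385 + 154; 385 = 2·154 + 77; 154 = 2·77 + 0. Last nonzero remainder: 77.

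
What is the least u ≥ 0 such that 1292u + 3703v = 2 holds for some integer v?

1691

gcd(1292, 3703) = 1 (Euclid: 3703 = 2·1292 + 1119; 1292 = 1·1119 + 173; 1119 = 6·173 + 81; 173 = 2·81 + 11; 81 = 7·11 + 4; 11 = 2·4 + 3; 4 = 1·3 + 1; 3 = 3·1 + 0), and 1 | 2.
Extended Euclid: 1292·(-1006) + 3703·(351) = 1. Scale by 2: u₀ = -2012.
General solution u = u₀ + 3703t; reducing mod 3703 gives u = 1691 (and v = -590).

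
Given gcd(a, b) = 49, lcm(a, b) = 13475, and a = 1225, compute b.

a·b = gcd·lcm = 49·13475 = 660275, so b = 660275/1225 = 539.

539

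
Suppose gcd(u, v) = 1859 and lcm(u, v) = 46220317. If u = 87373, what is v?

983411

Using uv = gcd(u,v)·lcm(u,v) = 1859·46220317 = 85923569303, we get v = 85923569303/87373 = 983411.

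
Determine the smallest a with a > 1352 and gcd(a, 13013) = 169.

gcd(a, 13013) = 169 forces 169 | a; write a = 169s. Then gcd(169s, 169·77) = 169·gcd(s, 77), so need gcd(s, 77) = 1.
169s > 1352 gives s ≥ 9. The least s ≥ 9 coprime to 77 is 9, so a = 169·9 = 1521.

1521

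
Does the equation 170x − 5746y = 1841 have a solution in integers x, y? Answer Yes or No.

No

By Bézout, 170x − 5746y = 1841 has integer solutions iff gcd(170, 5746) | 1841.
Euclid: 5746 = 33·170 + 136; 170 = 1·136 + 34; 136 = 4·34 + 0. gcd = 34; 1841 mod 34 = 5. No.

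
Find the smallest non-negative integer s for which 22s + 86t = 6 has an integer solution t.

gcd(22, 86) = 2 (Euclid: 86 = 3·22 + 20; 22 = 1·20 + 2; 20 = 10·2 + 0), and 2 | 6.
Extended Euclid: 22·(4) + 86·(-1) = 2. Scale by 3: s₀ = 12.
General solution s = s₀ + 43k; reducing mod 43 gives s = 12 (and t = -3).

12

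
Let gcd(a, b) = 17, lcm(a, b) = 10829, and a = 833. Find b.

a·b = gcd·lcm = 17·10829 = 184093, so b = 184093/833 = 221.

221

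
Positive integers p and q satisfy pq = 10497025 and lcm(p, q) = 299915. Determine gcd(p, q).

gcd·lcm = product, so gcd = 10497025/299915 = 35.

35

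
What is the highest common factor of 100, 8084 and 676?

gcd(100, 8084): 8084 = 80·100 + 84; 100 = 1·84 + 16; 84 = 5·16 + 4; 16 = 4·4 + 0 → 4
gcd(4, 676): 676 = 169·4 + 0 → 4

4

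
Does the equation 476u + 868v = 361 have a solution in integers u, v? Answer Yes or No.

No

gcd(476, 868): 868 = 1·476 + 392; 476 = 1·392 + 84; 392 = 4·84 + 56; 84 = 1·56 + 28; 56 = 2·28 + 0 → 28
28 does not divide 361, so a solution does not exist.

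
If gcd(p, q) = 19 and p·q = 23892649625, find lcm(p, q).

1257507875

For any two positive integers, gcd × lcm equals their product. Hence lcm = 23892649625 / 19 = 1257507875.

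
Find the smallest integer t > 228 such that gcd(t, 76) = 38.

Multiples of 38 above 228: 38·7, 38·8, … . Need the cofactor coprime to 76/38 = 2.
Checking s = 7, 8, … the first with gcd(s, 2) = 1 is s = 7, giving 266.

266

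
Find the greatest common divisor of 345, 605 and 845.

5

gcd(345, 605): 605 = 1·345 + 260; 345 = 1·260 + 85; 260 = 3·85 + 5; 85 = 17·5 + 0 → 5
gcd(5, 845): 845 = 169·5 + 0 → 5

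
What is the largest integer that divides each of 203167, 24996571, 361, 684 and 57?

gcd(203167, 24996571): 24996571 = 123·203167 + 7030; 203167 = 28·7030 + 6327; 7030 = 1·6327 + 703; 6327 = 9·703 + 0 → 703
gcd(703, 361): 703 = 1·361 + 342; 361 = 1·342 + 19; 342 = 18·19 + 0 → 19
gcd(19, 684): 684 = 36·19 + 0 → 19
gcd(19, 57): 57 = 3·19 + 0 → 19

19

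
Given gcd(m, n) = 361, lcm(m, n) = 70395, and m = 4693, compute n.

Using mn = gcd(m,n)·lcm(m,n) = 361·70395 = 25412595, we get n = 25412595/4693 = 5415.

5415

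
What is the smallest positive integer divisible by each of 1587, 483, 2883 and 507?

1804201581

1587 = 3 · 23²; 483 = 3 · 7 · 23; 2883 = 3 · 31²; 507 = 3 · 13²
lcm takes max exponent of each prime: 3 · 7 · 13² · 23² · 31² = 1804201581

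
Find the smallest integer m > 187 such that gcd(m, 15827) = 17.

204

Multiples of 17 above 187: 17·12, 17·13, … . Need the cofactor coprime to 15827/17 = 931.
Checking s = 12, 13, … the first with gcd(s, 931) = 1 is s = 12, giving 204.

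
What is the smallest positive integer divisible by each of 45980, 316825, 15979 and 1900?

45980 = 2² · 5 · 11² · 19; 316825 = 5² · 19 · 23 · 29; 15979 = 19 · 29²; 1900 = 2² · 5² · 19
lcm takes max exponent of each prime: 2² · 5² · 11² · 19 · 23 · 29² = 4446955700

4446955700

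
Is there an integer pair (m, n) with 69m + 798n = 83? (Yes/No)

No

By Bézout, 69m + 798n = 83 has integer solutions iff gcd(69, 798) | 83.
Euclid: 798 = 11·69 + 39; 69 = 1·39 + 30; 39 = 1·30 + 9; 30 = 3·9 + 3; 9 = 3·3 + 0. gcd = 3; 83 mod 3 = 2. No.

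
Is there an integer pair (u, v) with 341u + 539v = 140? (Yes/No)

gcd(341, 539): 539 = 1·341 + 198; 341 = 1·198 + 143; 198 = 1·143 + 55; 143 = 2·55 + 33; 55 = 1·33 + 22; 33 = 1·22 + 11; 22 = 2·11 + 0 → 11
11 does not divide 140, so a solution does not exist.

No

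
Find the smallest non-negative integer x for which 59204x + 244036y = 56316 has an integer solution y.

104

Euclid: 244036 = 4·59204 + 7220; 59204 = 8·7220 + 1444; 7220 = 5·1444 + 0 → gcd = 1444; 56316 = 1444·39.
Back-substitution yields 59204·(33) + 244036·(-8) = 1444, so one solution is x = 33·39 = 1287, y = -8·39 = -312.
Solutions in x differ by 244036/1444 = 169; the one in [0, 169) is 1287 mod 169 = 104.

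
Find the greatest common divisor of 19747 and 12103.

19747 = 7² · 13 · 31
12103 = 7² · 13 · 19
Common: 7² · 13 = 637

637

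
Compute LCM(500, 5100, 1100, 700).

1963500

lcm(500, 5100) = 500·5100/gcd = 2550000/100 = 25500
lcm(25500, 1100) = 25500·1100/gcd = 28050000/100 = 280500
lcm(280500, 700) = 280500·700/gcd = 196350000/100 = 1963500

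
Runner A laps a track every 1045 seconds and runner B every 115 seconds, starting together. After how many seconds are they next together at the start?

1045 = 5 · 11 · 19; 115 = 5 · 23
max exponents: 5 · 11 · 19 · 23 = 24035

24035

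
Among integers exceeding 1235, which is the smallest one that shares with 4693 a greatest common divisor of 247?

1482

Multiples of 247 above 1235: 247·6, 247·7, … . Need the cofactor coprime to 4693/247 = 19.
Checking s = 6, 7, … the first with gcd(s, 19) = 1 is s = 6, giving 1482.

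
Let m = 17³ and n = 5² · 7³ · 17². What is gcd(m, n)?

289

min exponent per shared prime: 17² = 289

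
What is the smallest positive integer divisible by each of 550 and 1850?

550 = 2 · 5² · 11; 1850 = 2 · 5² · 37
max exponents: 2 · 5² · 11 · 37 = 20350

20350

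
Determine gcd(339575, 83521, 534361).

289

gcd(339575, 83521): 339575 = 4·83521 + 5491; 83521 = 15·5491 + 1156; 5491 = 4·1156 + 867; 1156 = 1·867 + 289; 867 = 3·289 + 0 → 289
gcd(289, 534361): 534361 = 1849·289 + 0 → 289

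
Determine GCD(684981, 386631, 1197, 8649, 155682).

9

gcd(684981, 386631): 684981 = 1·386631 + 298350; 386631 = 1·298350 + 88281; 298350 = 3·88281 + 33507; 88281 = 2·33507 + 21267; 33507 = 1·21267 + 12240; 21267 = 1·12240 + 9027; 12240 = 1·9027 + 3213; 9027 = 2·3213 + 2601; 3213 = 1·2601 + 612; 2601 = 4·612 + 153; 612 = 4·153 + 0 → 153
gcd(153, 1197): 1197 = 7·153 + 126; 153 = 1·126 + 27; 126 = 4·27 + 18; 27 = 1·18 + 9; 18 = 2·9 + 0 → 9
gcd(9, 8649): 8649 = 961·9 + 0 → 9
gcd(9, 155682): 155682 = 17298·9 + 0 → 9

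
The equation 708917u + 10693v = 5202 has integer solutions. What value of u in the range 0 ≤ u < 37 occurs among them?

5

gcd(708917, 10693) = 289 (Euclid: 708917 = 66·10693 + 3179; 10693 = 3·3179 + 1156; 3179 = 2·1156 + 867; 1156 = 1·867 + 289; 867 = 3·289 + 0), and 289 | 5202.
Extended Euclid: 708917·(-10) + 10693·(663) = 289. Scale by 18: u₀ = -180.
General solution u = u₀ + 37t; reducing mod 37 gives u = 5 (and v = -331).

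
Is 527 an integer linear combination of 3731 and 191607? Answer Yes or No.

No

By Bézout, 3731s + 191607t = 527 has integer solutions iff gcd(3731, 191607) | 527.
Euclid: 191607 = 51·3731 + 1326; 3731 = 2·1326 + 1079; 1326 = 1·1079 + 247; 1079 = 4·247 + 91; 247 = 2·91 + 65; 91 = 1·65 + 26; 65 = 2·26 + 13; 26 = 2·13 + 0. gcd = 13; 527 mod 13 = 7. No.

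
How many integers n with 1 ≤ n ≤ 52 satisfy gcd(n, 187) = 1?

45

Prime factors of 187: 11, 17. Count integers ≤ 52 divisible by none of them.
By inclusion–exclusion: 52 − ⌊52/11⌋ − ⌊52/17⌋ + ⌊52/187⌋ = 45.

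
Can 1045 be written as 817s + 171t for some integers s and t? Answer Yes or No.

By Bézout, 817s + 171t = 1045 has integer solutions iff gcd(817, 171) | 1045.
Euclid: 817 = 4·171 + 133; 171 = 1·133 + 38; 133 = 3·38 + 19; 38 = 2·19 + 0. gcd = 19; 1045 mod 19 = 0. Yes.

Yes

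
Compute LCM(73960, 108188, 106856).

lcm(73960, 108188) = 73960·108188/gcd = 8001584480/172 = 46520840
lcm(46520840, 106856) = 46520840·106856/gcd = 4971030879040/296 = 16794023240

16794023240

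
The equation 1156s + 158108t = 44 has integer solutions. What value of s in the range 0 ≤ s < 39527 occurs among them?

32962

gcd(1156, 158108) = 4 (Euclid: 158108 = 136·1156 + 892; 1156 = 1·892 + 264; 892 = 3·264 + 100; 264 = 2·100 + 64; 100 = 1·64 + 36; 64 = 1·36 + 28; 36 = 1·28 + 8; 28 = 3·8 + 4; 8 = 2·4 + 0), and 4 | 44.
Extended Euclid: 1156·(17370) + 158108·(-127) = 4. Scale by 11: s₀ = 191070.
General solution s = s₀ + 39527k; reducing mod 39527 gives s = 32962 (and t = -241).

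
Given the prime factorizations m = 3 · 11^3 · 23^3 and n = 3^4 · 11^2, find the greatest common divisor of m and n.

363

min exponent per shared prime: 3 · 11^2 = 363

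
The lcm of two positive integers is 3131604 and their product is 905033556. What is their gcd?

From gcd × lcm = ab: gcd = 905033556 / 3131604 = 289.

289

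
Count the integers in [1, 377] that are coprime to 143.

316

Prime factors of 143: 11, 13. Count integers ≤ 377 divisible by none of them.
By inclusion–exclusion: 377 − ⌊377/11⌋ − ⌊377/13⌋ + ⌊377/143⌋ = 316.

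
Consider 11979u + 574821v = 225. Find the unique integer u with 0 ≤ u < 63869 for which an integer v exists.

Euclid: 574821 = 47·11979 + 11808; 11979 = 1·11808 + 171; 11808 = 69·171 + 9; 171 = 19·9 + 0 → gcd = 9; 225 = 9·25.
Back-substitution yields 11979·(-3359) + 574821·(70) = 9, so one solution is u = -3359·25 = -83975, v = 70·25 = 1750.
Solutions in u differ by 574821/9 = 63869; the one in [0, 63869) is -83975 mod 63869 = 43763.

43763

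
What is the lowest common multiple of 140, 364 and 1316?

140 = 2² · 5 · 7; 364 = 2² · 7 · 13; 1316 = 2² · 7 · 47
lcm takes max exponent of each prime: 2² · 5 · 7 · 13 · 47 = 85540

85540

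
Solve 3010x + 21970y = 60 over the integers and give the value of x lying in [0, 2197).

146

Euclid: 21970 = 7·3010 + 900; 3010 = 3·900 + 310; 900 = 2·310 + 280; 310 = 1·280 + 30; 280 = 9·30 + 10; 30 = 3·10 + 0 → gcd = 10; 60 = 10·6.
Back-substitution yields 3010·(-708) + 21970·(97) = 10, so one solution is x = -708·6 = -4248, y = 97·6 = 582.
Solutions in x differ by 21970/10 = 2197; the one in [0, 2197) is -4248 mod 2197 = 146.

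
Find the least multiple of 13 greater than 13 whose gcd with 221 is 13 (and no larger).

26

Multiples of 13 above 13: 13·2, 13·3, … . Need the cofactor coprime to 221/13 = 17.
Checking s = 2, 3, … the first with gcd(s, 17) = 1 is s = 2, giving 26.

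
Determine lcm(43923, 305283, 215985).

21978849585

43923 = 3 · 11⁴; 305283 = 3 · 11² · 29²; 215985 = 3 · 5 · 7 · 11² · 17
lcm takes max exponent of each prime: 3 · 5 · 7 · 11⁴ · 17 · 29² = 21978849585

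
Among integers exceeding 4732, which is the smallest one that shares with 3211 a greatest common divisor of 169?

4901

gcd(k, 3211) = 169 forces 169 | k; write k = 169s. Then gcd(169s, 169·19) = 169·gcd(s, 19), so need gcd(s, 19) = 1.
169s > 4732 gives s ≥ 29. The least s ≥ 29 coprime to 19 is 29, so k = 169·29 = 4901.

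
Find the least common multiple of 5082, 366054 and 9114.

67280359146

5082 = 2 · 3 · 7 · 11²; 366054 = 2 · 3 · 13² · 19²; 9114 = 2 · 3 · 7² · 31
lcm takes max exponent of each prime: 2 · 3 · 7² · 11² · 13² · 19² · 31 = 67280359146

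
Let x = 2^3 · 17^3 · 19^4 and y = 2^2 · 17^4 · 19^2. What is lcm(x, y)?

87076321928

max exponent per prime: 2^3 · 17^4 · 19^4 = 87076321928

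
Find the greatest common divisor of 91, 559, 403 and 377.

gcd(91, 559): 559 = 6·91 + 13; 91 = 7·13 + 0 → 13
gcd(13, 403): 403 = 31·13 + 0 → 13
gcd(13, 377): 377 = 29·13 + 0 → 13

13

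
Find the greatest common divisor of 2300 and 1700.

100

2300 = 2² · 5² · 23
1700 = 2² · 5² · 17
Common: 2² · 5² = 100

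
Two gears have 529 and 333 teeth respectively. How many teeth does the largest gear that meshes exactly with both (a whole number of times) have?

1

Euclid: 529 = 1·333 + 196; 333 = 1·196 + 137; 196 = 1·137 + 59; 137 = 2·59 + 19; 59 = 3·19 + 2; 19 = 9·2 + 1; 2 = 2·1 + 0. Last nonzero remainder: 1.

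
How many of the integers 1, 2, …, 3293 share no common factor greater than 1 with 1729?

Prime factors of 1729: 7, 13, 19. Count integers ≤ 3293 divisible by none of them.
By inclusion–exclusion: 3293 − ⌊3293/7⌋ − ⌊3293/13⌋ − ⌊3293/19⌋ + ⌊3293/91⌋ + ⌊3293/133⌋ + ⌊3293/247⌋ − ⌊3293/1729⌋ = 2469.

2469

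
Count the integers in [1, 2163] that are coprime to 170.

815

Prime factors of 170: 2, 5, 17. Count integers ≤ 2163 divisible by none of them.
By inclusion–exclusion: 2163 − ⌊2163/2⌋ − ⌊2163/5⌋ − ⌊2163/17⌋ + ⌊2163/10⌋ + ⌊2163/34⌋ + ⌊2163/85⌋ − ⌊2163/170⌋ = 815.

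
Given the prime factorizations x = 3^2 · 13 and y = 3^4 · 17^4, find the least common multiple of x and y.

87947613

max exponent per prime: 3^4 · 13 · 17^4 = 87947613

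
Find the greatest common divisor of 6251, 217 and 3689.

6251 = 7 · 19 · 47; 217 = 7 · 31; 3689 = 7 · 17 · 31
gcd takes min exponent of each prime: 7 = 7

7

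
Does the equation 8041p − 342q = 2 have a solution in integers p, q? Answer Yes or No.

By Bézout, 8041p − 342q = 2 has integer solutions iff gcd(8041, 342) | 2.
Euclid: 8041 = 23·342 + 175; 342 = 1·175 + 167; 175 = 1·167 + 8; 167 = 20·8 + 7; 8 = 1·7 + 1; 7 = 7·1 + 0. gcd = 1; 2 mod 1 = 0. Yes.

Yes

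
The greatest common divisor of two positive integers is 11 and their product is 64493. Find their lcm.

gcd·lcm = product, so lcm = 64493/11 = 5863.

5863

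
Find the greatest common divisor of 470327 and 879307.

20449

Euclid: 879307 = 1·470327 + 408980; 470327 = 1·408980 + 61347; 408980 = 6·61347 + 40898; 61347 = 1·40898 + 20449; 40898 = 2·20449 + 0. Last nonzero remainder: 20449.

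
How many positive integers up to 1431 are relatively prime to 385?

892

Prime factors of 385: 5, 7, 11. Count integers ≤ 1431 divisible by none of them.
By inclusion–exclusion: 1431 − ⌊1431/5⌋ − ⌊1431/7⌋ − ⌊1431/11⌋ + ⌊1431/35⌋ + ⌊1431/55⌋ + ⌊1431/77⌋ − ⌊1431/385⌋ = 892.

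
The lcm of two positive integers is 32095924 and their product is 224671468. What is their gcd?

From gcd × lcm = ab: gcd = 224671468 / 32095924 = 7.

7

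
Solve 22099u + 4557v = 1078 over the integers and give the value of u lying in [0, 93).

Euclid: 22099 = 4·4557 + 3871; 4557 = 1·3871 + 686; 3871 = 5·686 + 441; 686 = 1·441 + 245; 441 = 1·245 + 196; 245 = 1·196 + 49; 196 = 4·49 + 0 → gcd = 49; 1078 = 49·22.
Back-substitution yields 22099·(-20) + 4557·(97) = 49, so one solution is u = -20·22 = -440, v = 97·22 = 2134.
Solutions in u differ by 4557/49 = 93; the one in [0, 93) is -440 mod 93 = 25.

25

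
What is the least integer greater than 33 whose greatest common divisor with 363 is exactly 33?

Multiples of 33 above 33: 33·2, 33·3, … . Need the cofactor coprime to 363/33 = 11.
Checking s = 2, 3, … the first with gcd(s, 11) = 1 is s = 2, giving 66.

66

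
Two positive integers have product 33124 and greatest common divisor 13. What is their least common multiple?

2548

For any two positive integers, gcd × lcm equals their product. Hence lcm = 33124 / 13 = 2548.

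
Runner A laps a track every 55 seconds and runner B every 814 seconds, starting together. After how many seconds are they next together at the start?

gcd first: 814 = 14·55 + 44; 55 = 1·44 + 11; 44 = 4·11 + 0 → gcd = 11
lcm = 55·814/gcd = 44770/11 = 4070

4070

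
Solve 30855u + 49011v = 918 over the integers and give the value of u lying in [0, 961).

Euclid: 49011 = 1·30855 + 18156; 30855 = 1·18156 + 12699; 18156 = 1·12699 + 5457; 12699 = 2·5457 + 1785; 5457 = 3·1785 + 102; 1785 = 17·102 + 51; 102 = 2·51 + 0 → gcd = 51; 918 = 51·18.
Back-substitution yields 30855·(467) + 49011·(-294) = 51, so one solution is u = 467·18 = 8406, v = -294·18 = -5292.
Solutions in u differ by 49011/51 = 961; the one in [0, 961) is 8406 mod 961 = 718.

718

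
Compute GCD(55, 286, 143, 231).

11

gcd(55, 286): 286 = 5·55 + 11; 55 = 5·11 + 0 → 11
gcd(11, 143): 143 = 13·11 + 0 → 11
gcd(11, 231): 231 = 21·11 + 0 → 11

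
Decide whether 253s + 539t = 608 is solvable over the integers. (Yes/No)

gcd(253, 539): 539 = 2·253 + 33; 253 = 7·33 + 22; 33 = 1·22 + 11; 22 = 2·11 + 0 → 11
11 does not divide 608, so a solution does not exist.

No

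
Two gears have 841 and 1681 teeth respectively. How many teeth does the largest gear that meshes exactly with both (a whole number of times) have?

1

Euclid: 1681 = 1·841 + 840; 841 = 1·840 + 1; 840 = 840·1 + 0. Last nonzero remainder: 1.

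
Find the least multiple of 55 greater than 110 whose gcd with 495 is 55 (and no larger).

gcd(t, 495) = 55 forces 55 | t; write t = 55s. Then gcd(55s, 55·9) = 55·gcd(s, 9), so need gcd(s, 9) = 1.
55s > 110 gives s ≥ 3. The least s ≥ 3 coprime to 9 is 4, so t = 55·4 = 220.

220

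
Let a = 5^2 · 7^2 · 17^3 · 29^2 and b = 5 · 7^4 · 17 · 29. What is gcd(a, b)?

120785

min exponent per shared prime: 5 · 7^2 · 17 · 29 = 120785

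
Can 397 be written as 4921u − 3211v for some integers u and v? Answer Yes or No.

No

gcd(4921, 3211): 4921 = 1·3211 + 1710; 3211 = 1·1710 + 1501; 1710 = 1·1501 + 209; 1501 = 7·209 + 38; 209 = 5·38 + 19; 38 = 2·19 + 0 → 19
19 does not divide 397, so a solution does not exist.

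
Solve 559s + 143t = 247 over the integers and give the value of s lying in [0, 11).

Reduce mod 143: 559s ≡ 247 (mod 143). With g = gcd(559, 143) = 13 dividing 247, divide through: 43s ≡ 19 (mod 11).
Since gcd(43, 11) = 1, s ≡ 19·(43)⁻¹ ≡ 3 (mod 11). Smallest non-negative: 3.

3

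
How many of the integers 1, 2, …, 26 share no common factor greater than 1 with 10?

10 = 2·5. Inclusion–exclusion on these primes:
26 − ⌊26/2⌋ − ⌊26/5⌋ + ⌊26/10⌋ = 10

10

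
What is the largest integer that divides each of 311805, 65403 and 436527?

gcd(311805, 65403): 311805 = 4·65403 + 50193; 65403 = 1·50193 + 15210; 50193 = 3·15210 + 4563; 15210 = 3·4563 + 1521; 4563 = 3·1521 + 0 → 1521
gcd(1521, 436527): 436527 = 287·1521 + 0 → 1521

1521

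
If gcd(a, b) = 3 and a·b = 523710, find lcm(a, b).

For any two positive integers, gcd × lcm equals their product. Hence lcm = 523710 / 3 = 174570.

174570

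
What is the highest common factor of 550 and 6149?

11

550 = 2 · 5² · 11
6149 = 11 · 13 · 43
Common: 11 = 11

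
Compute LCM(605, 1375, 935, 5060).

605 = 5 · 11²; 1375 = 5³ · 11; 935 = 5 · 11 · 17; 5060 = 2² · 5 · 11 · 23
lcm takes max exponent of each prime: 2² · 5³ · 11² · 17 · 23 = 23655500

23655500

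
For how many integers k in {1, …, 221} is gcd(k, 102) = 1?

69

102 = 2·3·17. Inclusion–exclusion on these primes:
221 − ⌊221/2⌋ − ⌊221/3⌋ − ⌊221/17⌋ + ⌊221/6⌋ + ⌊221/34⌋ + ⌊221/51⌋ − ⌊221/102⌋ = 69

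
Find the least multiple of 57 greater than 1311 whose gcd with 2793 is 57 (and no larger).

1368

Multiples of 57 above 1311: 57·24, 57·25, … . Need the cofactor coprime to 2793/57 = 49.
Checking s = 24, 25, … the first with gcd(s, 49) = 1 is s = 24, giving 1368.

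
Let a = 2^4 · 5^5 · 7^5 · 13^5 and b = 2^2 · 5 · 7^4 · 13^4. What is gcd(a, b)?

1371499220

min exponent per shared prime: 2^2 · 5 · 7^4 · 13^4 = 1371499220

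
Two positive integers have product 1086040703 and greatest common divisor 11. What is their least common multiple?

98730973

gcd·lcm = product, so lcm = 1086040703/11 = 98730973.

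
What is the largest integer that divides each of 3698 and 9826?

2

3698 = 2 · 43²
9826 = 2 · 17³
Common: 2 = 2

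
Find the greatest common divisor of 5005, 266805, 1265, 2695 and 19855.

5005 = 5 · 7 · 11 · 13; 266805 = 3² · 5 · 7² · 11²; 1265 = 5 · 11 · 23; 2695 = 5 · 7² · 11; 19855 = 5 · 11 · 19²
gcd takes min exponent of each prime: 5 · 11 = 55

55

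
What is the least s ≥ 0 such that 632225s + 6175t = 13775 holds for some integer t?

Euclid: 632225 = 102·6175 + 2375; 6175 = 2·2375 + 1425; 2375 = 1·1425 + 950; 1425 = 1·950 + 475; 950 = 2·475 + 0 → gcd = 475; 13775 = 475·29.
Back-substitution yields 632225·(-5) + 6175·(512) = 475, so one solution is s = -5·29 = -145, t = 512·29 = 14848.
Solutions in s differ by 6175/475 = 13; the one in [0, 13) is -145 mod 13 = 11.

11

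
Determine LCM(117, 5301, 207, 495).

87174945

117 = 3² · 13; 5301 = 3² · 19 · 31; 207 = 3² · 23; 495 = 3² · 5 · 11
lcm takes max exponent of each prime: 3² · 5 · 11 · 13 · 19 · 23 · 31 = 87174945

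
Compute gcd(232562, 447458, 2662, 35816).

232562 = 2 · 11² · 31²; 447458 = 2 · 11² · 43²; 2662 = 2 · 11³; 35816 = 2³ · 11² · 37
gcd takes min exponent of each prime: 2 · 11² = 242

242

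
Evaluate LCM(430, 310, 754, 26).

lcm(430, 310) = 430·310/gcd = 133300/10 = 13330
lcm(13330, 754) = 13330·754/gcd = 10050820/2 = 5025410
lcm(5025410, 26) = 5025410·26/gcd = 130660660/26 = 5025410

5025410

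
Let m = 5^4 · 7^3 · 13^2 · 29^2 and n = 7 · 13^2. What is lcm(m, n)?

30468904375

max exponent per prime: 5^4 · 7^3 · 13^2 · 29^2 = 30468904375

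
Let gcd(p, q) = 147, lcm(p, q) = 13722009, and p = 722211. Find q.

2793

Using pq = gcd(p,q)·lcm(p,q) = 147·13722009 = 2017135323, we get q = 2017135323/722211 = 2793.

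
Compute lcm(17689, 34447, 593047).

416912041

17689 = 7² · 19²; 34447 = 7² · 19 · 37; 593047 = 7⁴ · 13 · 19
lcm takes max exponent of each prime: 7⁴ · 13 · 19² · 37 = 416912041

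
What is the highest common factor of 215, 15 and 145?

5

gcd(215, 15): 215 = 14·15 + 5; 15 = 3·5 + 0 → 5
gcd(5, 145): 145 = 29·5 + 0 → 5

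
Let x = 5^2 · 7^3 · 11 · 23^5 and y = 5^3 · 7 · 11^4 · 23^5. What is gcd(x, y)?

12389960275

min exponent per shared prime: 5^2 · 7 · 11 · 23^5 = 12389960275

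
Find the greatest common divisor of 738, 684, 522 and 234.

18

738 = 2 · 3² · 41; 684 = 2² · 3² · 19; 522 = 2 · 3² · 29; 234 = 2 · 3² · 13
gcd takes min exponent of each prime: 2 · 3² = 18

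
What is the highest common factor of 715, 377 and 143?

gcd(715, 377): 715 = 1·377 + 338; 377 = 1·338 + 39; 338 = 8·39 + 26; 39 = 1·26 + 13; 26 = 2·13 + 0 → 13
gcd(13, 143): 143 = 11·13 + 0 → 13

13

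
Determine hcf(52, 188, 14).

2

52 = 2² · 13; 188 = 2² · 47; 14 = 2 · 7
gcd takes min exponent of each prime: 2 = 2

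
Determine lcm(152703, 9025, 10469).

110709675

152703 = 3² · 19² · 47; 9025 = 5² · 19²; 10469 = 19² · 29
lcm takes max exponent of each prime: 3² · 5² · 19² · 29 · 47 = 110709675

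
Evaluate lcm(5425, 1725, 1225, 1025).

5425 = 5² · 7 · 31; 1725 = 3 · 5² · 23; 1225 = 5² · 7²; 1025 = 5² · 41
lcm takes max exponent of each prime: 3 · 5² · 7² · 23 · 31 · 41 = 107431275

107431275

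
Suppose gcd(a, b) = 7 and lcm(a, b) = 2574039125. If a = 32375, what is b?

a·b = gcd·lcm = 7·2574039125 = 18018273875, so b = 18018273875/32375 = 556549.

556549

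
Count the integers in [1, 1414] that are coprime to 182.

Prime factors of 182: 2, 7, 13. Count integers ≤ 1414 divisible by none of them.
By inclusion–exclusion: 1414 − ⌊1414/2⌋ − ⌊1414/7⌋ − ⌊1414/13⌋ + ⌊1414/14⌋ + ⌊1414/26⌋ + ⌊1414/91⌋ − ⌊1414/182⌋ = 560.

560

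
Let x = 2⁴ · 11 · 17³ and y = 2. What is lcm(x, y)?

max exponent per prime: 2⁴ · 11 · 17³ = 864688

864688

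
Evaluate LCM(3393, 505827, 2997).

lcm(3393, 505827) = 3393·505827/gcd = 1716271011/9 = 190696779
lcm(190696779, 2997) = 190696779·2997/gcd = 571518246663/333 = 1716271011

1716271011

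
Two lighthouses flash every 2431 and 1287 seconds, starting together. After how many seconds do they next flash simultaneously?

21879

gcd first: 2431 = 1·1287 + 1144; 1287 = 1·1144 + 143; 1144 = 8·143 + 0 → gcd = 143
lcm = 2431·1287/gcd = 3128697/143 = 21879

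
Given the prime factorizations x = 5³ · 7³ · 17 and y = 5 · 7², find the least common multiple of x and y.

728875

max exponent per prime: 5³ · 7³ · 17 = 728875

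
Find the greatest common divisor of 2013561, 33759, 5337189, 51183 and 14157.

1089

gcd(2013561, 33759): 2013561 = 59·33759 + 21780; 33759 = 1·21780 + 11979; 21780 = 1·11979 + 9801; 11979 = 1·9801 + 2178; 9801 = 4·2178 + 1089; 2178 = 2·1089 + 0 → 1089
gcd(1089, 5337189): 5337189 = 4901·1089 + 0 → 1089
gcd(1089, 51183): 51183 = 47·1089 + 0 → 1089
gcd(1089, 14157): 14157 = 13·1089 + 0 → 1089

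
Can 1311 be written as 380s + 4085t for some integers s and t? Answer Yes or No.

No

By Bézout, 380s + 4085t = 1311 has integer solutions iff gcd(380, 4085) | 1311.
Euclid: 4085 = 10·380 + 285; 380 = 1·285 + 95; 285 = 3·95 + 0. gcd = 95; 1311 mod 95 = 76. No.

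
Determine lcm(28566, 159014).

28566 = 2 · 3³ · 23²; 159014 = 2 · 43³
max exponents: 2 · 3³ · 23² · 43³ = 2271196962

2271196962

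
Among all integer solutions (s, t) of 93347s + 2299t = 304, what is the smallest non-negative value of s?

40

gcd(93347, 2299) = 19 (Euclid: 93347 = 40·2299 + 1387; 2299 = 1·1387 + 912; 1387 = 1·912 + 475; 912 = 1·475 + 437; 475 = 1·437 + 38; 437 = 11·38 + 19; 38 = 2·19 + 0), and 19 | 304.
Extended Euclid: 93347·(-58) + 2299·(2355) = 19. Scale by 16: s₀ = -928.
General solution s = s₀ + 121k; reducing mod 121 gives s = 40 (and t = -1624).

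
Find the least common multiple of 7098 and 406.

205842

gcd first: 7098 = 17·406 + 196; 406 = 2·196 + 14; 196 = 14·14 + 0 → gcd = 14
lcm = 7098·406/gcd = 2881788/14 = 205842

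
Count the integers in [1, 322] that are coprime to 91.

91 = 7·13. Inclusion–exclusion on these primes:
322 − ⌊322/7⌋ − ⌊322/13⌋ + ⌊322/91⌋ = 255

255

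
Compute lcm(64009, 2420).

gcd first: 64009 = 26·2420 + 1089; 2420 = 2·1089 + 242; 1089 = 4·242 + 121; 242 = 2·121 + 0 → gcd = 121
lcm = 64009·2420/gcd = 154901780/121 = 1280180

1280180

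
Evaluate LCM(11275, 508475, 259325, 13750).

11275 = 5² · 11 · 41; 508475 = 5² · 11 · 43²; 259325 = 5² · 11 · 23 · 41; 13750 = 2 · 5⁴ · 11
lcm takes max exponent of each prime: 2 · 5⁴ · 11 · 23 · 41 · 43² = 23974596250

23974596250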